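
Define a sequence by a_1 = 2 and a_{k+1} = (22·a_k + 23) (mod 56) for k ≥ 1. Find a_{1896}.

5

Listing terms: a_1 = 2; a_2 = 11; a_3 = 41; a_4 = 29; a_5 = 45; a_6 = 5; a_7 = 21; a_8 = 37; a_9 = 53; a_{10} = 13; a_{11} = 29.
Since a_{11} = a_4 = 29, the sequence is eventually periodic: after a pre-period of length 3 it cycles with period 7.
For k ≥ 4, a_k depends only on (k - 4) mod 7. (1896 - 4) mod 7 = 2, so a_{1896} = a_6 = 5.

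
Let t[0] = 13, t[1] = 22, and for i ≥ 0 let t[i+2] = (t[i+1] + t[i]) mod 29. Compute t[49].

t[0] = 13; t[1] = 22; t[2] = 6; t[3] = 28; t[4] = 5; t[5] = 4; t[6] = 9; t[7] = 13; t[8] = 22.
Since (t[7], t[8]) = (t[0], t[1]) = (13, 22) (two consecutive terms determine the rest), the sequence is periodic with period 7.
(49 - 0) mod 7 = 0, so t[49] = t[0] = 13.

13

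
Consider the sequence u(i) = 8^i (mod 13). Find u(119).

u(0) = 1, u(1) = 8, u(2) = 12, u(3) = 5, u(4) = 1.
The sequence repeats with period 4.
So u(119) = u(0 + ((119-0) mod 4)) = u(3) = 5.

5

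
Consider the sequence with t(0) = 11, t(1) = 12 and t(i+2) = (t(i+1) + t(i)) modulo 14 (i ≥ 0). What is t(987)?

7

Computing terms: t(0) = 11, t(1) = 12, t(2) = 9, t(3) = 7, t(4) = 2, t(5) = 9, t(6) = 11, t(7) = 6, t(8) = 3, t(9) = 9, t(10) = 12, t(11) = 7, t(12) = 5, t(13) = 12, t(14) = 3, t(15) = 1, t(16) = 4, t(17) = 5, t(18) = 9, t(19) = 0, t(20) = 9, t(21) = 9, t(22) = 4, t(23) = 13, t(24) = 3, t(25) = 2, t(26) = 5, t(27) = 7, t(28) = 12, t(29) = 5, t(30) = 3, t(31) = 8, t(32) = 11, t(33) = 5, t(34) = 2, t(35) = 7, t(36) = 9, t(37) = 2, t(38) = 11, t(39) = 13, t(40) = 10, t(41) = 9, t(42) = 5, t(43) = 0, t(44) = 5, t(45) = 5, t(46) = 10, t(47) = 1, t(48) = 11, t(49) = 12.
The sequence repeats with period 48.
So t(987) = t(0 + ((987-0) mod 48)) = t(27) = 7.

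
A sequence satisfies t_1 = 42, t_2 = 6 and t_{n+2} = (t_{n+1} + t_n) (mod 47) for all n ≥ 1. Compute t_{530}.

We have t_1 = 42; t_2 = 6; t_3 = 1; t_4 = 7; t_5 = 8; t_6 = 15; t_7 = 23; t_8 = 38; t_9 = 14; t_{10} = 5; t_{11} = 19; t_{12} = 24; t_{13} = 43; t_{14} = 20; t_{15} = 16; t_{16} = 36; t_{17} = 5; t_{18} = 41; t_{19} = 46; t_{20} = 40; t_{21} = 39; t_{22} = 32; t_{23} = 24; t_{24} = 9; t_{25} = 33; t_{26} = 42; t_{27} = 28; t_{28} = 23; t_{29} = 4; t_{30} = 27; t_{31} = 31; t_{32} = 11; t_{33} = 42; t_{34} = 6.
The sequence repeats with period 32.
(530 - 1) mod 32 = 17, so t_{530} = t_{18} = 41.

41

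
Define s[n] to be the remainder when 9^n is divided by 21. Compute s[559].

We have s[0] = 1; s[1] = 9; s[2] = 18; s[3] = 15; s[4] = 9.
Since s[4] = s[1] = 9, the sequence is eventually periodic: after a pre-period of length 1 it cycles with period 3.
For n ≥ 1, s[n] depends only on (n - 1) mod 3. (559 - 1) mod 3 = 0, so s[559] = s[1] = 9.

9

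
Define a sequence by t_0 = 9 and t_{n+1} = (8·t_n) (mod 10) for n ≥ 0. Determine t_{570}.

Computing terms: t_0 = 9, t_1 = 2, t_2 = 6, t_3 = 8, t_4 = 4, t_5 = 2.
Since t_5 = t_1 = 2, the sequence is eventually periodic: after a pre-period of length 1 it cycles with period 4.
For n ≥ 1, t_n depends only on (n - 1) mod 4. (570 - 1) mod 4 = 1, so t_{570} = t_2 = 6.

6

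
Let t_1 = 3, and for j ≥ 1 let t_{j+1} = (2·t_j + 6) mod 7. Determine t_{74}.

Listing terms: t_1 = 3,  t_2 = 5,  t_3 = 2,  t_4 = 3.
Since t_4 = t_1 = 3, the sequence is periodic with period 3.
So t_{74} = t_{1 + ((74-1) mod 3)} = t_2 = 5.

5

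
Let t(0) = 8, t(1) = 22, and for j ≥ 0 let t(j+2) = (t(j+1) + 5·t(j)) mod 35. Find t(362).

Listing terms: t(0) = 8, t(1) = 22, t(2) = 27, t(3) = 32, t(4) = 27, t(5) = 12, t(6) = 7, t(7) = 32, t(8) = 32, t(9) = 17, t(10) = 2, t(11) = 17, t(12) = 27, t(13) = 7, t(14) = 2, t(15) = 2, t(16) = 12, t(17) = 22, t(18) = 12, t(19) = 17, t(20) = 7, t(21) = 22, t(22) = 22, t(23) = 27.
Since (t(22), t(23)) = (t(1), t(2)) = (22, 27) (two consecutive terms determine the rest), the sequence is eventually periodic: after a pre-period of length 1 it cycles with period 21.
For j ≥ 1, t(j) depends only on (j - 1) mod 21. (362 - 1) mod 21 = 4, so t(362) = t(5) = 12.

12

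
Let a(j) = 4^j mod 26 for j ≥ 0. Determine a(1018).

Computing terms: a(0) = 1; a(1) = 4; a(2) = 16; a(3) = 12; a(4) = 22; a(5) = 10; a(6) = 14; a(7) = 4.
Since a(7) = a(1) = 4, the sequence is eventually periodic: after a pre-period of length 1 it cycles with period 6.
For j ≥ 1, a(j) depends only on (j - 1) mod 6. (1018 - 1) mod 6 = 3, so a(1018) = a(4) = 22.

22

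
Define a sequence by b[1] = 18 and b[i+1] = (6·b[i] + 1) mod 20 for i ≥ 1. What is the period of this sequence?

We have b[1] = 18,  b[2] = 9,  b[3] = 15,  b[4] = 11,  b[5] = 7,  b[6] = 3,  b[7] = 19,  b[8] = 15.
Since b[8] = b[3] = 15, the sequence is eventually periodic: after a pre-period of length 2 it cycles with period 5.

5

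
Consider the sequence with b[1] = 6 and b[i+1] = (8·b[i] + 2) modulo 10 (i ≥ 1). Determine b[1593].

Computing terms: b[1] = 6,  b[2] = 0,  b[3] = 2,  b[4] = 8,  b[5] = 6.
The sequence repeats with period 4.
So b[1593] = b[1 + ((1593-1) mod 4)] = b[1] = 6.

6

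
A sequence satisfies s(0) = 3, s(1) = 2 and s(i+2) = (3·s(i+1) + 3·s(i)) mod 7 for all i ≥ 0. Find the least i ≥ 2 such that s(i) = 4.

12

s(0) = 3, s(1) = 2, s(2) = 1, s(3) = 2, s(4) = 2, s(5) = 5, s(6) = 0, s(7) = 1, s(8) = 3, s(9) = 5, s(10) = 3, s(11) = 3, s(12) = 4, s(13) = 0, s(14) = 5, s(15) = 1, s(16) = 4, s(17) = 1, s(18) = 1, s(19) = 6, s(20) = 0, s(21) = 4, s(22) = 5, s(23) = 6, s(24) = 5, s(25) = 5, s(26) = 2, s(27) = 0, s(28) = 6, s(29) = 4, s(30) = 2, s(31) = 4, s(32) = 4, s(33) = 3, s(34) = 0, s(35) = 2, s(36) = 6, s(37) = 3, s(38) = 6, s(39) = 6, s(40) = 1, s(41) = 0, s(42) = 3, s(43) = 2.
The sequence repeats with period 42.
The value 4 first appears (with i ≥ 2) at s(12).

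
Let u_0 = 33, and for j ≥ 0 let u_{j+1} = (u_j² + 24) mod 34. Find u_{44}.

Listing terms: u_0 = 33,  u_1 = 25,  u_2 = 3,  u_3 = 33.
Since u_3 = u_0 = 33, the sequence is periodic with period 3.
So u_{44} = u_{0 + ((44-0) mod 3)} = u_2 = 3.

3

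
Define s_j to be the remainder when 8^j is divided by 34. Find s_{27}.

We have s_0 = 1, s_1 = 8, s_2 = 30, s_3 = 2, s_4 = 16, s_5 = 26, s_6 = 4, s_7 = 32, s_8 = 18, s_9 = 8.
Since s_9 = s_1 = 8, the sequence is eventually periodic: after a pre-period of length 1 it cycles with period 8.
For j ≥ 1, s_j depends only on (j - 1) mod 8. (27 - 1) mod 8 = 2, so s_{27} = s_3 = 2.

2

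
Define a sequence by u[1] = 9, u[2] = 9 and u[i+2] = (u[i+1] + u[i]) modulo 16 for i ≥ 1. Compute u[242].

Computing terms: u[1] = 9; u[2] = 9; u[3] = 2; u[4] = 11; u[5] = 13; u[6] = 8; u[7] = 5; u[8] = 13; u[9] = 2; u[10] = 15; u[11] = 1; u[12] = 0; u[13] = 1; u[14] = 1; u[15] = 2; u[16] = 3; u[17] = 5; u[18] = 8; u[19] = 13; u[20] = 5; u[21] = 2; u[22] = 7; u[23] = 9; u[24] = 0; u[25] = 9; u[26] = 9.
Since (u[25], u[26]) = (u[1], u[2]) = (9, 9) (two consecutive terms determine the rest), the sequence is periodic with period 24.
(242 - 1) mod 24 = 1, so u[242] = u[2] = 9.

9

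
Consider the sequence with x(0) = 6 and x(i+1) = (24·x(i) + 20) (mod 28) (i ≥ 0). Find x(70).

12

Computing terms: x(0) = 6,  x(1) = 24,  x(2) = 8,  x(3) = 16,  x(4) = 12,  x(5) = 0,  x(6) = 20,  x(7) = 24.
Since x(7) = x(1) = 24, the sequence is eventually periodic: after a pre-period of length 1 it cycles with period 6.
For i ≥ 1, x(i) depends only on (i - 1) mod 6. (70 - 1) mod 6 = 3, so x(70) = x(4) = 12.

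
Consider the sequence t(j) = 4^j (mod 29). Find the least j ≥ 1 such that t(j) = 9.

t(0) = 1, t(1) = 4, t(2) = 16, t(3) = 6, t(4) = 24, t(5) = 9, t(6) = 7, t(7) = 28, t(8) = 25, t(9) = 13, t(10) = 23, t(11) = 5, t(12) = 20, t(13) = 22, t(14) = 1.
The sequence repeats with period 14.
The value 9 first appears (with j ≥ 1) at t(5).

5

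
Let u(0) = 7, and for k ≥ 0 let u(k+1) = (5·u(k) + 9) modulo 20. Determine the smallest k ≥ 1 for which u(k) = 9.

2

Computing terms: u(0) = 7; u(1) = 4; u(2) = 9; u(3) = 14; u(4) = 19; u(5) = 4.
Since u(5) = u(1) = 4, the sequence is eventually periodic: after a pre-period of length 1 it cycles with period 4.
The value 9 first appears (with k ≥ 1) at u(2).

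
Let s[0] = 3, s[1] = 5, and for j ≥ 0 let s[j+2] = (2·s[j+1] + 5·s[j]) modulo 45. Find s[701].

25

Computing terms: s[0] = 3; s[1] = 5; s[2] = 25; s[3] = 30; s[4] = 5; s[5] = 25.
Since (s[4], s[5]) = (s[1], s[2]) = (5, 25) (two consecutive terms determine the rest), the sequence is eventually periodic: after a pre-period of length 1 it cycles with period 3.
For j ≥ 1, s[j] depends only on (j - 1) mod 3. (701 - 1) mod 3 = 1, so s[701] = s[2] = 25.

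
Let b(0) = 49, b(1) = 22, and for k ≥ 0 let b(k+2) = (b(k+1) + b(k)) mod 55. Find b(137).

7

Computing terms: b(0) = 49; b(1) = 22; b(2) = 16; b(3) = 38; b(4) = 54; b(5) = 37; b(6) = 36; b(7) = 18; b(8) = 54; b(9) = 17; b(10) = 16; b(11) = 33; b(12) = 49; b(13) = 27; b(14) = 21; b(15) = 48; b(16) = 14; b(17) = 7; b(18) = 21; b(19) = 28; b(20) = 49; b(21) = 22.
Since (b(20), b(21)) = (b(0), b(1)) = (49, 22) (two consecutive terms determine the rest), the sequence is periodic with period 20.
(137 - 0) mod 20 = 17, so b(137) = b(17) = 7.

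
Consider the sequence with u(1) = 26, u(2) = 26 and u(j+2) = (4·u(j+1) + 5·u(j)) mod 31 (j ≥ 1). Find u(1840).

Computing terms: u(1) = 26,  u(2) = 26,  u(3) = 17,  u(4) = 12,  u(5) = 9,  u(6) = 3,  u(7) = 26,  u(8) = 26.
The sequence repeats with period 6.
(1840 - 1) mod 6 = 3, so u(1840) = u(4) = 12.

12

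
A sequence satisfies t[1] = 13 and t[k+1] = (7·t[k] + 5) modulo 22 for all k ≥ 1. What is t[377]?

5

t[1] = 13, t[2] = 8, t[3] = 17, t[4] = 14, t[5] = 15, t[6] = 0, t[7] = 5, t[8] = 18, t[9] = 21, t[10] = 20, t[11] = 13.
Since t[11] = t[1] = 13, the sequence is periodic with period 10.
(377 - 1) mod 10 = 6, so t[377] = t[7] = 5.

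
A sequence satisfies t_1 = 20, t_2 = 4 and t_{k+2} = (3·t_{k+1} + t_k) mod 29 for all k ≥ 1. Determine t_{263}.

t_1 = 20, t_2 = 4, t_3 = 3, t_4 = 13, t_5 = 13, t_6 = 23, t_7 = 24, t_8 = 8, t_9 = 19, t_{10} = 7, t_{11} = 11, t_{12} = 11, t_{13} = 15, t_{14} = 27, t_{15} = 9, t_{16} = 25, t_{17} = 26, t_{18} = 16, t_{19} = 16, t_{20} = 6, t_{21} = 5, t_{22} = 21, t_{23} = 10, t_{24} = 22, t_{25} = 18, t_{26} = 18, t_{27} = 14, t_{28} = 2, t_{29} = 20, t_{30} = 4.
Since (t_{29}, t_{30}) = (t_1, t_2) = (20, 4) (two consecutive terms determine the rest), the sequence is periodic with period 28.
(263 - 1) mod 28 = 10, so t_{263} = t_{11} = 11.

11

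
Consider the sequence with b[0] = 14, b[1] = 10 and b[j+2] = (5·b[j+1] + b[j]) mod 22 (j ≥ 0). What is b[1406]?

We have b[0] = 14,  b[1] = 10,  b[2] = 20,  b[3] = 0,  b[4] = 20,  b[5] = 12,  b[6] = 14,  b[7] = 16,  b[8] = 6,  b[9] = 2,  b[10] = 16,  b[11] = 16,  b[12] = 8,  b[13] = 12,  b[14] = 2,  b[15] = 0,  b[16] = 2,  b[17] = 10,  b[18] = 8,  b[19] = 6,  b[20] = 16,  b[21] = 20,  b[22] = 6,  b[23] = 6,  b[24] = 14,  b[25] = 10.
The sequence repeats with period 24.
So b[1406] = b[0 + ((1406-0) mod 24)] = b[14] = 2.

2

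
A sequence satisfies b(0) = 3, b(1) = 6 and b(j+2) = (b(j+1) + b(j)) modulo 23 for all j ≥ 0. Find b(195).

15

b(0) = 3,  b(1) = 6,  b(2) = 9,  b(3) = 15,  b(4) = 1,  b(5) = 16,  b(6) = 17,  b(7) = 10,  b(8) = 4,  b(9) = 14,  b(10) = 18,  b(11) = 9,  b(12) = 4,  b(13) = 13,  b(14) = 17,  b(15) = 7,  b(16) = 1,  b(17) = 8,  b(18) = 9,  b(19) = 17,  b(20) = 3,  b(21) = 20,  b(22) = 0,  b(23) = 20,  b(24) = 20,  b(25) = 17,  b(26) = 14,  b(27) = 8,  b(28) = 22,  b(29) = 7,  b(30) = 6,  b(31) = 13,  b(32) = 19,  b(33) = 9,  b(34) = 5,  b(35) = 14,  b(36) = 19,  b(37) = 10,  b(38) = 6,  b(39) = 16,  b(40) = 22,  b(41) = 15,  b(42) = 14,  b(43) = 6,  b(44) = 20,  b(45) = 3,  b(46) = 0,  b(47) = 3,  b(48) = 3,  b(49) = 6.
Since (b(48), b(49)) = (b(0), b(1)) = (3, 6) (two consecutive terms determine the rest), the sequence is periodic with period 48.
(195 - 0) mod 48 = 3, so b(195) = b(3) = 15.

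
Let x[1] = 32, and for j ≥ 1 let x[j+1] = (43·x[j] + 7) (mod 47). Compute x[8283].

21

Computing terms: x[1] = 32,  x[2] = 20,  x[3] = 21,  x[4] = 17,  x[5] = 33,  x[6] = 16,  x[7] = 37,  x[8] = 0,  x[9] = 7,  x[10] = 26,  x[11] = 44,  x[12] = 19,  x[13] = 25,  x[14] = 1,  x[15] = 3,  x[16] = 42,  x[17] = 27,  x[18] = 40,  x[19] = 35,  x[20] = 8,  x[21] = 22,  x[22] = 13,  x[23] = 2,  x[24] = 46,  x[25] = 11,  x[26] = 10,  x[27] = 14,  x[28] = 45,  x[29] = 15,  x[30] = 41,  x[31] = 31,  x[32] = 24,  x[33] = 5,  x[34] = 34,  x[35] = 12,  x[36] = 6,  x[37] = 30,  x[38] = 28,  x[39] = 36,  x[40] = 4,  x[41] = 38,  x[42] = 43,  x[43] = 23,  x[44] = 9,  x[45] = 18,  x[46] = 29,  x[47] = 32.
The sequence repeats with period 46.
(8283 - 1) mod 46 = 2, so x[8283] = x[3] = 21.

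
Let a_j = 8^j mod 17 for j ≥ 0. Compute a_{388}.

16

a_0 = 1,  a_1 = 8,  a_2 = 13,  a_3 = 2,  a_4 = 16,  a_5 = 9,  a_6 = 4,  a_7 = 15,  a_8 = 1.
Since a_8 = a_0 = 1, the sequence is periodic with period 8.
(388 - 0) mod 8 = 4, so a_{388} = a_4 = 16.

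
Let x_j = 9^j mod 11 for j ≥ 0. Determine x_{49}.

Computing terms: x_0 = 1, x_1 = 9, x_2 = 4, x_3 = 3, x_4 = 5, x_5 = 1.
Since x_5 = x_0 = 1, the sequence is periodic with period 5.
(49 - 0) mod 5 = 4, so x_{49} = x_4 = 5.

5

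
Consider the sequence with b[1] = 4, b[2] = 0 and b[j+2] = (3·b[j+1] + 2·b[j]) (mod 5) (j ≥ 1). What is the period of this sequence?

We have b[1] = 4,  b[2] = 0,  b[3] = 3,  b[4] = 4,  b[5] = 3,  b[6] = 2,  b[7] = 2,  b[8] = 0,  b[9] = 4,  b[10] = 2,  b[11] = 4,  b[12] = 1,  b[13] = 1,  b[14] = 0,  b[15] = 2,  b[16] = 1,  b[17] = 2,  b[18] = 3,  b[19] = 3,  b[20] = 0,  b[21] = 1,  b[22] = 3,  b[23] = 1,  b[24] = 4,  b[25] = 4,  b[26] = 0.
Since (b[25], b[26]) = (b[1], b[2]) = (4, 0) (two consecutive terms determine the rest), the sequence is periodic with period 24.

24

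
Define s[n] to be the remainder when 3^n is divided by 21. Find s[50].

9

s[0] = 1, s[1] = 3, s[2] = 9, s[3] = 6, s[4] = 18, s[5] = 12, s[6] = 15, s[7] = 3.
Since s[7] = s[1] = 3, the sequence is eventually periodic: after a pre-period of length 1 it cycles with period 6.
For n ≥ 1, s[n] depends only on (n - 1) mod 6. (50 - 1) mod 6 = 1, so s[50] = s[2] = 9.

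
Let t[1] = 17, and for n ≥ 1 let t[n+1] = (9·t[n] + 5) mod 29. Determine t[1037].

Listing terms: t[1] = 17, t[2] = 13, t[3] = 6, t[4] = 1, t[5] = 14, t[6] = 15, t[7] = 24, t[8] = 18, t[9] = 22, t[10] = 0, t[11] = 5, t[12] = 21, t[13] = 20, t[14] = 11, t[15] = 17.
Since t[15] = t[1] = 17, the sequence is periodic with period 14.
(1037 - 1) mod 14 = 0, so t[1037] = t[1] = 17.

17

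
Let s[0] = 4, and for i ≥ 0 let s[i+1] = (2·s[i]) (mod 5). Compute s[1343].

Computing terms: s[0] = 4,  s[1] = 3,  s[2] = 1,  s[3] = 2,  s[4] = 4.
The sequence repeats with period 4.
(1343 - 0) mod 4 = 3, so s[1343] = s[3] = 2.

2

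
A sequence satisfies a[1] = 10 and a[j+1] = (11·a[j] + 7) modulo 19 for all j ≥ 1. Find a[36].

Listing terms: a[1] = 10; a[2] = 3; a[3] = 2; a[4] = 10.
Since a[4] = a[1] = 10, the sequence is periodic with period 3.
(36 - 1) mod 3 = 2, so a[36] = a[3] = 2.

2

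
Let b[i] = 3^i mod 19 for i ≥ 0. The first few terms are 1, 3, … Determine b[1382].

4

Computing terms: b[0] = 1, b[1] = 3, b[2] = 9, b[3] = 8, b[4] = 5, b[5] = 15, b[6] = 7, b[7] = 2, b[8] = 6, b[9] = 18, b[10] = 16, b[11] = 10, b[12] = 11, b[13] = 14, b[14] = 4, b[15] = 12, b[16] = 17, b[17] = 13, b[18] = 1.
The sequence repeats with period 18.
(1382 - 0) mod 18 = 14, so b[1382] = b[14] = 4.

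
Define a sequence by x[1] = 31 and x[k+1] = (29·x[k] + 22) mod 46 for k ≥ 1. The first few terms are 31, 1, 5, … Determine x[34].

We have x[1] = 31; x[2] = 1; x[3] = 5; x[4] = 29; x[5] = 35; x[6] = 25; x[7] = 11; x[8] = 19; x[9] = 21; x[10] = 33; x[11] = 13; x[12] = 31.
The sequence repeats with period 11.
So x[34] = x[1 + ((34-1) mod 11)] = x[1] = 31.

31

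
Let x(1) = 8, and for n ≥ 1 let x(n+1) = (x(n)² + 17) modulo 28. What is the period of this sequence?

6

Listing terms: x(1) = 8; x(2) = 25; x(3) = 26; x(4) = 21; x(5) = 10; x(6) = 5; x(7) = 14; x(8) = 17; x(9) = 26.
Since x(9) = x(3) = 26, the sequence is eventually periodic: after a pre-period of length 2 it cycles with period 6.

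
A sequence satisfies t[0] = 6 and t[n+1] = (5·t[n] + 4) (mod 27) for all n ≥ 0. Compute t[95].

Computing terms: t[0] = 6,  t[1] = 7,  t[2] = 12,  t[3] = 10,  t[4] = 0,  t[5] = 4,  t[6] = 24,  t[7] = 16,  t[8] = 3,  t[9] = 19,  t[10] = 18,  t[11] = 13,  t[12] = 15,  t[13] = 25,  t[14] = 21,  t[15] = 1,  t[16] = 9,  t[17] = 22,  t[18] = 6.
Since t[18] = t[0] = 6, the sequence is periodic with period 18.
So t[95] = t[0 + ((95-0) mod 18)] = t[5] = 4.

4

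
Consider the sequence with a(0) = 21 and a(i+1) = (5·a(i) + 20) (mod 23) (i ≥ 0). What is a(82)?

4

Computing terms: a(0) = 21; a(1) = 10; a(2) = 1; a(3) = 2; a(4) = 7; a(5) = 9; a(6) = 19; a(7) = 0; a(8) = 20; a(9) = 5; a(10) = 22; a(11) = 15; a(12) = 3; a(13) = 12; a(14) = 11; a(15) = 6; a(16) = 4; a(17) = 17; a(18) = 13; a(19) = 16; a(20) = 8; a(21) = 14; a(22) = 21.
The sequence repeats with period 22.
So a(82) = a(0 + ((82-0) mod 22)) = a(16) = 4.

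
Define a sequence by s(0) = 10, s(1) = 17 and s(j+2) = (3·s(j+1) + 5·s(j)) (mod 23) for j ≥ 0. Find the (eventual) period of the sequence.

22

Listing terms: s(0) = 10,  s(1) = 17,  s(2) = 9,  s(3) = 20,  s(4) = 13,  s(5) = 1,  s(6) = 22,  s(7) = 2,  s(8) = 1,  s(9) = 13,  s(10) = 21,  s(11) = 13,  s(12) = 6,  s(13) = 14,  s(14) = 3,  s(15) = 10,  s(16) = 22,  s(17) = 1,  s(18) = 21,  s(19) = 22,  s(20) = 10,  s(21) = 2,  s(22) = 10,  s(23) = 17.
The sequence repeats with period 22.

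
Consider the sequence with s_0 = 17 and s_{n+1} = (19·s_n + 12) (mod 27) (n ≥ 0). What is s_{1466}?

23

Listing terms: s_0 = 17,  s_1 = 11,  s_2 = 5,  s_3 = 26,  s_4 = 20,  s_5 = 14,  s_6 = 8,  s_7 = 2,  s_8 = 23,  s_9 = 17.
The sequence repeats with period 9.
So s_{1466} = s_{0 + ((1466-0) mod 9)} = s_8 = 23.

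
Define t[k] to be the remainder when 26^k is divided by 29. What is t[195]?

t[0] = 1,  t[1] = 26,  t[2] = 9,  t[3] = 2,  t[4] = 23,  t[5] = 18,  t[6] = 4,  t[7] = 17,  t[8] = 7,  t[9] = 8,  t[10] = 5,  t[11] = 14,  t[12] = 16,  t[13] = 10,  t[14] = 28,  t[15] = 3,  t[16] = 20,  t[17] = 27,  t[18] = 6,  t[19] = 11,  t[20] = 25,  t[21] = 12,  t[22] = 22,  t[23] = 21,  t[24] = 24,  t[25] = 15,  t[26] = 13,  t[27] = 19,  t[28] = 1.
The sequence repeats with period 28.
So t[195] = t[0 + ((195-0) mod 28)] = t[27] = 19.

19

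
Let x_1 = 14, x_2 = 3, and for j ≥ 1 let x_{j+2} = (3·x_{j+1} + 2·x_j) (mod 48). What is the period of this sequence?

Listing terms: x_1 = 14, x_2 = 3, x_3 = 37, x_4 = 21, x_5 = 41, x_6 = 21, x_7 = 1, x_8 = 45, x_9 = 41, x_{10} = 21.
Since (x_9, x_{10}) = (x_5, x_6) = (41, 21) (two consecutive terms determine the rest), the sequence is eventually periodic: after a pre-period of length 4 it cycles with period 4.

4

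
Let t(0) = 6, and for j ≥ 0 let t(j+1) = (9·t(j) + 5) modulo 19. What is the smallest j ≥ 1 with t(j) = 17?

8

t(0) = 6, t(1) = 2, t(2) = 4, t(3) = 3, t(4) = 13, t(5) = 8, t(6) = 1, t(7) = 14, t(8) = 17, t(9) = 6.
Since t(9) = t(0) = 6, the sequence is periodic with period 9.
The value 17 first appears (with j ≥ 1) at t(8).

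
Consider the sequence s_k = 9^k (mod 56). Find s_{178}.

We have s_0 = 1,  s_1 = 9,  s_2 = 25,  s_3 = 1.
Since s_3 = s_0 = 1, the sequence is periodic with period 3.
(178 - 0) mod 3 = 1, so s_{178} = s_1 = 9.

9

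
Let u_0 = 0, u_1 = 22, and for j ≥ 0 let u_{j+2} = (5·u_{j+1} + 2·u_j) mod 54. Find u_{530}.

Computing terms: u_0 = 0, u_1 = 22, u_2 = 2, u_3 = 0, u_4 = 4, u_5 = 20, u_6 = 0, u_7 = 40, u_8 = 38, u_9 = 0, u_{10} = 22.
Since (u_9, u_{10}) = (u_0, u_1) = (0, 22) (two consecutive terms determine the rest), the sequence is periodic with period 9.
So u_{530} = u_{0 + ((530-0) mod 9)} = u_8 = 38.

38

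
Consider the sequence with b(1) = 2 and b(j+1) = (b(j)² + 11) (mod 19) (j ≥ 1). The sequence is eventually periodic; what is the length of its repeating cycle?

3

Listing terms: b(1) = 2,  b(2) = 15,  b(3) = 8,  b(4) = 18,  b(5) = 12,  b(6) = 3,  b(7) = 1,  b(8) = 12.
Since b(8) = b(5) = 12, the sequence is eventually periodic: after a pre-period of length 4 it cycles with period 3.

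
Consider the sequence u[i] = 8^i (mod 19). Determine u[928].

11

Computing terms: u[1] = 8, u[2] = 7, u[3] = 18, u[4] = 11, u[5] = 12, u[6] = 1, u[7] = 8.
Since u[7] = u[1] = 8, the sequence is periodic with period 6.
(928 - 1) mod 6 = 3, so u[928] = u[4] = 11.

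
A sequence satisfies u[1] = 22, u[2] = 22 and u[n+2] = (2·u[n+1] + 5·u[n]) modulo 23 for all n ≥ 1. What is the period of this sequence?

11

We have u[1] = 22, u[2] = 22, u[3] = 16, u[4] = 4, u[5] = 19, u[6] = 12, u[7] = 4, u[8] = 22, u[9] = 18, u[10] = 8, u[11] = 14, u[12] = 22, u[13] = 22.
The sequence repeats with period 11.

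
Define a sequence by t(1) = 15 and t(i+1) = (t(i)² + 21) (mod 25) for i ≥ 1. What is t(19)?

t(1) = 15; t(2) = 21; t(3) = 12; t(4) = 15.
Since t(4) = t(1) = 15, the sequence is periodic with period 3.
(19 - 1) mod 3 = 0, so t(19) = t(1) = 15.

15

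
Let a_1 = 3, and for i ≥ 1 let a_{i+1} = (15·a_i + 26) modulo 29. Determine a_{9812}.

Computing terms: a_1 = 3,  a_2 = 13,  a_3 = 18,  a_4 = 6,  a_5 = 0,  a_6 = 26,  a_7 = 10,  a_8 = 2,  a_9 = 27,  a_{10} = 25,  a_{11} = 24,  a_{12} = 9,  a_{13} = 16,  a_{14} = 5,  a_{15} = 14,  a_{16} = 4,  a_{17} = 28,  a_{18} = 11,  a_{19} = 17,  a_{20} = 20,  a_{21} = 7,  a_{22} = 15,  a_{23} = 19,  a_{24} = 21,  a_{25} = 22,  a_{26} = 8,  a_{27} = 1,  a_{28} = 12,  a_{29} = 3.
Since a_{29} = a_1 = 3, the sequence is periodic with period 28.
So a_{9812} = a_{1 + ((9812-1) mod 28)} = a_{12} = 9.

9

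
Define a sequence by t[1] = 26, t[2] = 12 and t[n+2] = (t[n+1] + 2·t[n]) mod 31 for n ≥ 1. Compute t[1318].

27

Computing terms: t[1] = 26, t[2] = 12, t[3] = 2, t[4] = 26, t[5] = 30, t[6] = 20, t[7] = 18, t[8] = 27, t[9] = 1, t[10] = 24, t[11] = 26, t[12] = 12.
Since (t[11], t[12]) = (t[1], t[2]) = (26, 12) (two consecutive terms determine the rest), the sequence is periodic with period 10.
(1318 - 1) mod 10 = 7, so t[1318] = t[8] = 27.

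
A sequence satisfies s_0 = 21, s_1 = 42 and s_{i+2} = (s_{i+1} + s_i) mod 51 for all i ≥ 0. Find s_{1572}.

18

We have s_0 = 21; s_1 = 42; s_2 = 12; s_3 = 3; s_4 = 15; s_5 = 18; s_6 = 33; s_7 = 0; s_8 = 33; s_9 = 33; s_{10} = 15; s_{11} = 48; s_{12} = 12; s_{13} = 9; s_{14} = 21; s_{15} = 30; s_{16} = 0; s_{17} = 30; s_{18} = 30; s_{19} = 9; s_{20} = 39; s_{21} = 48; s_{22} = 36; s_{23} = 33; s_{24} = 18; s_{25} = 0; s_{26} = 18; s_{27} = 18; s_{28} = 36; s_{29} = 3; s_{30} = 39; s_{31} = 42; s_{32} = 30; s_{33} = 21; s_{34} = 0; s_{35} = 21; s_{36} = 21; s_{37} = 42.
Since (s_{36}, s_{37}) = (s_0, s_1) = (21, 42) (two consecutive terms determine the rest), the sequence is periodic with period 36.
So s_{1572} = s_{0 + ((1572-0) mod 36)} = s_{24} = 18.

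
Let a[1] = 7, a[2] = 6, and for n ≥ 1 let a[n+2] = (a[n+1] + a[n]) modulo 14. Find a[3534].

Computing terms: a[1] = 7; a[2] = 6; a[3] = 13; a[4] = 5; a[5] = 4; a[6] = 9; a[7] = 13; a[8] = 8; a[9] = 7; a[10] = 1; a[11] = 8; a[12] = 9; a[13] = 3; a[14] = 12; a[15] = 1; a[16] = 13; a[17] = 0; a[18] = 13; a[19] = 13; a[20] = 12; a[21] = 11; a[22] = 9; a[23] = 6; a[24] = 1; a[25] = 7; a[26] = 8; a[27] = 1; a[28] = 9; a[29] = 10; a[30] = 5; a[31] = 1; a[32] = 6; a[33] = 7; a[34] = 13; a[35] = 6; a[36] = 5; a[37] = 11; a[38] = 2; a[39] = 13; a[40] = 1; a[41] = 0; a[42] = 1; a[43] = 1; a[44] = 2; a[45] = 3; a[46] = 5; a[47] = 8; a[48] = 13; a[49] = 7; a[50] = 6.
Since (a[49], a[50]) = (a[1], a[2]) = (7, 6) (two consecutive terms determine the rest), the sequence is periodic with period 48.
So a[3534] = a[1 + ((3534-1) mod 48)] = a[30] = 5.

5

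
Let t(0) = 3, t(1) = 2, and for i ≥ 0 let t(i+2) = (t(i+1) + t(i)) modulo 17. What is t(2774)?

Listing terms: t(0) = 3; t(1) = 2; t(2) = 5; t(3) = 7; t(4) = 12; t(5) = 2; t(6) = 14; t(7) = 16; t(8) = 13; t(9) = 12; t(10) = 8; t(11) = 3; t(12) = 11; t(13) = 14; t(14) = 8; t(15) = 5; t(16) = 13; t(17) = 1; t(18) = 14; t(19) = 15; t(20) = 12; t(21) = 10; t(22) = 5; t(23) = 15; t(24) = 3; t(25) = 1; t(26) = 4; t(27) = 5; t(28) = 9; t(29) = 14; t(30) = 6; t(31) = 3; t(32) = 9; t(33) = 12; t(34) = 4; t(35) = 16; t(36) = 3; t(37) = 2.
Since (t(36), t(37)) = (t(0), t(1)) = (3, 2) (two consecutive terms determine the rest), the sequence is periodic with period 36.
(2774 - 0) mod 36 = 2, so t(2774) = t(2) = 5.

5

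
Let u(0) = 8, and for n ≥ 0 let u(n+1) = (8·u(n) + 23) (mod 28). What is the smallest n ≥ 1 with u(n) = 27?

6

u(0) = 8; u(1) = 3; u(2) = 19; u(3) = 7; u(4) = 23; u(5) = 11; u(6) = 27; u(7) = 15; u(8) = 3.
Since u(8) = u(1) = 3, the sequence is eventually periodic: after a pre-period of length 1 it cycles with period 7.
The value 27 first appears (with n ≥ 1) at u(6).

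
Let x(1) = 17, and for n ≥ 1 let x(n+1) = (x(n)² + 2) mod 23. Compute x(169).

11

Listing terms: x(1) = 17; x(2) = 15; x(3) = 20; x(4) = 11; x(5) = 8; x(6) = 20.
Since x(6) = x(3) = 20, the sequence is eventually periodic: after a pre-period of length 2 it cycles with period 3.
For n ≥ 3, x(n) depends only on (n - 3) mod 3. (169 - 3) mod 3 = 1, so x(169) = x(4) = 11.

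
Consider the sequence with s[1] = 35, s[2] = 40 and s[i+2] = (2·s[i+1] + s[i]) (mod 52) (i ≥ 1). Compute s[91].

s[1] = 35,  s[2] = 40,  s[3] = 11,  s[4] = 10,  s[5] = 31,  s[6] = 20,  s[7] = 19,  s[8] = 6,  s[9] = 31,  s[10] = 16,  s[11] = 11,  s[12] = 38,  s[13] = 35,  s[14] = 4,  s[15] = 43,  s[16] = 38,  s[17] = 15,  s[18] = 16,  s[19] = 47,  s[20] = 6,  s[21] = 7,  s[22] = 20,  s[23] = 47,  s[24] = 10,  s[25] = 15,  s[26] = 40,  s[27] = 43,  s[28] = 22,  s[29] = 35,  s[30] = 40.
The sequence repeats with period 28.
(91 - 1) mod 28 = 6, so s[91] = s[7] = 19.

19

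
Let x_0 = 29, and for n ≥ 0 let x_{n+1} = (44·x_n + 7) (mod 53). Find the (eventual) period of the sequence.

We have x_0 = 29,  x_1 = 11,  x_2 = 14,  x_3 = 40,  x_4 = 18,  x_5 = 4,  x_6 = 24,  x_7 = 3,  x_8 = 33,  x_9 = 28,  x_{10} = 20,  x_{11} = 39,  x_{12} = 27,  x_{13} = 29.
Since x_{13} = x_0 = 29, the sequence is periodic with period 13.

13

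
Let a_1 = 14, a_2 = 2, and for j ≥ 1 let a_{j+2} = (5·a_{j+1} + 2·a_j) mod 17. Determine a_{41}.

14

Listing terms: a_1 = 14; a_2 = 2; a_3 = 4; a_4 = 7; a_5 = 9; a_6 = 8; a_7 = 7; a_8 = 0; a_9 = 14; a_{10} = 2.
Since (a_9, a_{10}) = (a_1, a_2) = (14, 2) (two consecutive terms determine the rest), the sequence is periodic with period 8.
(41 - 1) mod 8 = 0, so a_{41} = a_1 = 14.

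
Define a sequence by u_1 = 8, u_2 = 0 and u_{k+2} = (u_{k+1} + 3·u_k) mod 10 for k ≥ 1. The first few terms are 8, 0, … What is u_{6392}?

u_1 = 8,  u_2 = 0,  u_3 = 4,  u_4 = 4,  u_5 = 6,  u_6 = 8,  u_7 = 6,  u_8 = 0,  u_9 = 8,  u_{10} = 8,  u_{11} = 2,  u_{12} = 6,  u_{13} = 2,  u_{14} = 0,  u_{15} = 6,  u_{16} = 6,  u_{17} = 4,  u_{18} = 2,  u_{19} = 4,  u_{20} = 0,  u_{21} = 2,  u_{22} = 2,  u_{23} = 8,  u_{24} = 4,  u_{25} = 8,  u_{26} = 0.
The sequence repeats with period 24.
(6392 - 1) mod 24 = 7, so u_{6392} = u_8 = 0.

0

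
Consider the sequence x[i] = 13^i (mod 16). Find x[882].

9

Computing terms: x[1] = 13; x[2] = 9; x[3] = 5; x[4] = 1; x[5] = 13.
The sequence repeats with period 4.
So x[882] = x[1 + ((882-1) mod 4)] = x[2] = 9.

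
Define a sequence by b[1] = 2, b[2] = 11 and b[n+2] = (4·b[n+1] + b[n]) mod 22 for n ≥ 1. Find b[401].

Computing terms: b[1] = 2,  b[2] = 11,  b[3] = 2,  b[4] = 19,  b[5] = 12,  b[6] = 1,  b[7] = 16,  b[8] = 21,  b[9] = 12,  b[10] = 3,  b[11] = 2,  b[12] = 11.
Since (b[11], b[12]) = (b[1], b[2]) = (2, 11) (two consecutive terms determine the rest), the sequence is periodic with period 10.
(401 - 1) mod 10 = 0, so b[401] = b[1] = 2.

2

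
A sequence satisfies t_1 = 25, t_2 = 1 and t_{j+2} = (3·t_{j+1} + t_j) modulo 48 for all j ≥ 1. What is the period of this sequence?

Computing terms: t_1 = 25,  t_2 = 1,  t_3 = 28,  t_4 = 37,  t_5 = 43,  t_6 = 22,  t_7 = 13,  t_8 = 13,  t_9 = 4,  t_{10} = 25,  t_{11} = 31,  t_{12} = 22,  t_{13} = 1,  t_{14} = 25,  t_{15} = 28,  t_{16} = 13,  t_{17} = 19,  t_{18} = 22,  t_{19} = 37,  t_{20} = 37,  t_{21} = 4,  t_{22} = 1,  t_{23} = 7,  t_{24} = 22,  t_{25} = 25,  t_{26} = 1.
The sequence repeats with period 24.

24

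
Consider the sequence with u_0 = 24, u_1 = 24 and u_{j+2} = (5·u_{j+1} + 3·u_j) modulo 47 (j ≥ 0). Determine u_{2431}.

u_0 = 24; u_1 = 24; u_2 = 4; u_3 = 45; u_4 = 2; u_5 = 4; u_6 = 26; u_7 = 1; u_8 = 36; u_9 = 42; u_{10} = 36; u_{11} = 24; u_{12} = 40; u_{13} = 37; u_{14} = 23; u_{15} = 38; u_{16} = 24; u_{17} = 46; u_{18} = 20; u_{19} = 3; u_{20} = 28; u_{21} = 8; u_{22} = 30; u_{23} = 33; u_{24} = 20; u_{25} = 11; u_{26} = 21; u_{27} = 44; u_{28} = 1; u_{29} = 43; u_{30} = 30; u_{31} = 44; u_{32} = 28; u_{33} = 37; u_{34} = 34; u_{35} = 46; u_{36} = 3; u_{37} = 12; u_{38} = 22; u_{39} = 5; u_{40} = 44; u_{41} = 0; u_{42} = 38; u_{43} = 2; u_{44} = 30; u_{45} = 15; u_{46} = 24; u_{47} = 24.
Since (u_{46}, u_{47}) = (u_0, u_1) = (24, 24) (two consecutive terms determine the rest), the sequence is periodic with period 46.
(2431 - 0) mod 46 = 39, so u_{2431} = u_{39} = 5.

5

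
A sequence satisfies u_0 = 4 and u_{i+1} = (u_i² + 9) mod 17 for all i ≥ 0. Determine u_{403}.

9

We have u_0 = 4,  u_1 = 8,  u_2 = 5,  u_3 = 0,  u_4 = 9,  u_5 = 5.
Since u_5 = u_2 = 5, the sequence is eventually periodic: after a pre-period of length 2 it cycles with period 3.
For i ≥ 2, u_i depends only on (i - 2) mod 3. (403 - 2) mod 3 = 2, so u_{403} = u_4 = 9.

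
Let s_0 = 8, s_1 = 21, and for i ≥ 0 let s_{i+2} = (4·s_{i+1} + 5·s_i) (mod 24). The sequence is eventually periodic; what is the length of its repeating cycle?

We have s_0 = 8, s_1 = 21, s_2 = 4, s_3 = 1, s_4 = 0, s_5 = 5, s_6 = 20, s_7 = 9, s_8 = 16, s_9 = 13, s_{10} = 12, s_{11} = 17, s_{12} = 8, s_{13} = 21.
Since (s_{12}, s_{13}) = (s_0, s_1) = (8, 21) (two consecutive terms determine the rest), the sequence is periodic with period 12.

12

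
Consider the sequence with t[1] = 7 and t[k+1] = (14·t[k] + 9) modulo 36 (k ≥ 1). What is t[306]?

t[1] = 7,  t[2] = 35,  t[3] = 31,  t[4] = 11,  t[5] = 19,  t[6] = 23,  t[7] = 7.
Since t[7] = t[1] = 7, the sequence is periodic with period 6.
So t[306] = t[1 + ((306-1) mod 6)] = t[6] = 23.

23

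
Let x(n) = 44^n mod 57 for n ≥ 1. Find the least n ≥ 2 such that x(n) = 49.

We have x(1) = 44, x(2) = 55, x(3) = 26, x(4) = 4, x(5) = 5, x(6) = 49, x(7) = 47, x(8) = 16, x(9) = 20, x(10) = 25, x(11) = 17, x(12) = 7, x(13) = 23, x(14) = 43, x(15) = 11, x(16) = 28, x(17) = 35, x(18) = 1, x(19) = 44.
Since x(19) = x(1) = 44, the sequence is periodic with period 18.
The value 49 first appears (with n ≥ 2) at x(6).

6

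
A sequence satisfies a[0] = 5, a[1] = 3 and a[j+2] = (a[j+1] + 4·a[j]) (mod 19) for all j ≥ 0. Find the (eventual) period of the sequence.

Computing terms: a[0] = 5, a[1] = 3, a[2] = 4, a[3] = 16, a[4] = 13, a[5] = 1, a[6] = 15, a[7] = 0, a[8] = 3, a[9] = 3, a[10] = 15, a[11] = 8, a[12] = 11, a[13] = 5, a[14] = 11, a[15] = 12, a[16] = 18, a[17] = 9, a[18] = 5, a[19] = 3.
The sequence repeats with period 18.

18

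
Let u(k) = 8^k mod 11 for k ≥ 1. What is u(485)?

10

We have u(1) = 8,  u(2) = 9,  u(3) = 6,  u(4) = 4,  u(5) = 10,  u(6) = 3,  u(7) = 2,  u(8) = 5,  u(9) = 7,  u(10) = 1,  u(11) = 8.
The sequence repeats with period 10.
So u(485) = u(1 + ((485-1) mod 10)) = u(5) = 10.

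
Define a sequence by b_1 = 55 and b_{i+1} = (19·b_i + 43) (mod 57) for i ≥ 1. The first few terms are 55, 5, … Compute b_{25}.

43

b_1 = 55, b_2 = 5, b_3 = 24, b_4 = 43, b_5 = 5.
Since b_5 = b_2 = 5, the sequence is eventually periodic: after a pre-period of length 1 it cycles with period 3.
For i ≥ 2, b_i depends only on (i - 2) mod 3. (25 - 2) mod 3 = 2, so b_{25} = b_4 = 43.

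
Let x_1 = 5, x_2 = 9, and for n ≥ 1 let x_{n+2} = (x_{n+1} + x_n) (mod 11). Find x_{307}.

9

Listing terms: x_1 = 5, x_2 = 9, x_3 = 3, x_4 = 1, x_5 = 4, x_6 = 5, x_7 = 9.
The sequence repeats with period 5.
So x_{307} = x_{1 + ((307-1) mod 5)} = x_2 = 9.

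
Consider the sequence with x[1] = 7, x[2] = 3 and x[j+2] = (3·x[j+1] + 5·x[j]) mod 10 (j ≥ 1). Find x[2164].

Computing terms: x[1] = 7; x[2] = 3; x[3] = 4; x[4] = 7; x[5] = 1; x[6] = 8; x[7] = 9; x[8] = 7; x[9] = 6; x[10] = 3; x[11] = 9; x[12] = 2; x[13] = 1; x[14] = 3; x[15] = 4.
Since (x[14], x[15]) = (x[2], x[3]) = (3, 4) (two consecutive terms determine the rest), the sequence is eventually periodic: after a pre-period of length 1 it cycles with period 12.
For j ≥ 2, x[j] depends only on (j - 2) mod 12. (2164 - 2) mod 12 = 2, so x[2164] = x[4] = 7.

7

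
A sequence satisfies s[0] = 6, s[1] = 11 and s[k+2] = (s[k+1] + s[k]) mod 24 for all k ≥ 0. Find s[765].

s[0] = 6; s[1] = 11; s[2] = 17; s[3] = 4; s[4] = 21; s[5] = 1; s[6] = 22; s[7] = 23; s[8] = 21; s[9] = 20; s[10] = 17; s[11] = 13; s[12] = 6; s[13] = 19; s[14] = 1; s[15] = 20; s[16] = 21; s[17] = 17; s[18] = 14; s[19] = 7; s[20] = 21; s[21] = 4; s[22] = 1; s[23] = 5; s[24] = 6; s[25] = 11.
Since (s[24], s[25]) = (s[0], s[1]) = (6, 11) (two consecutive terms determine the rest), the sequence is periodic with period 24.
(765 - 0) mod 24 = 21, so s[765] = s[21] = 4.

4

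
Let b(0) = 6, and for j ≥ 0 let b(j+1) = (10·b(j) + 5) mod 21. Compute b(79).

2

b(0) = 6; b(1) = 2; b(2) = 4; b(3) = 3; b(4) = 14; b(5) = 19; b(6) = 6.
Since b(6) = b(0) = 6, the sequence is periodic with period 6.
So b(79) = b(0 + ((79-0) mod 6)) = b(1) = 2.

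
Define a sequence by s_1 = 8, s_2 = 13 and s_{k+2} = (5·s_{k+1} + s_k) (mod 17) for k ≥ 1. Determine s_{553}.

16

Computing terms: s_1 = 8, s_2 = 13, s_3 = 5, s_4 = 4, s_5 = 8, s_6 = 10, s_7 = 7, s_8 = 11, s_9 = 11, s_{10} = 15, s_{11} = 1, s_{12} = 3, s_{13} = 16, s_{14} = 15, s_{15} = 6, s_{16} = 11, s_{17} = 10, s_{18} = 10, s_{19} = 9, s_{20} = 4, s_{21} = 12, s_{22} = 13, s_{23} = 9, s_{24} = 7, s_{25} = 10, s_{26} = 6, s_{27} = 6, s_{28} = 2, s_{29} = 16, s_{30} = 14, s_{31} = 1, s_{32} = 2, s_{33} = 11, s_{34} = 6, s_{35} = 7, s_{36} = 7, s_{37} = 8, s_{38} = 13.
Since (s_{37}, s_{38}) = (s_1, s_2) = (8, 13) (two consecutive terms determine the rest), the sequence is periodic with period 36.
(553 - 1) mod 36 = 12, so s_{553} = s_{13} = 16.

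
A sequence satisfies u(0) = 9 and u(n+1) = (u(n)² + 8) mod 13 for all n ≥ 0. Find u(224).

12

u(0) = 9,  u(1) = 11,  u(2) = 12,  u(3) = 9.
Since u(3) = u(0) = 9, the sequence is periodic with period 3.
(224 - 0) mod 3 = 2, so u(224) = u(2) = 12.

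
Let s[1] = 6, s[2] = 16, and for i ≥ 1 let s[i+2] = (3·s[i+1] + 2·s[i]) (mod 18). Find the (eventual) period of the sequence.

12

We have s[1] = 6; s[2] = 16; s[3] = 6; s[4] = 14; s[5] = 0; s[6] = 10; s[7] = 12; s[8] = 2; s[9] = 12; s[10] = 4; s[11] = 0; s[12] = 8; s[13] = 6; s[14] = 16.
The sequence repeats with period 12.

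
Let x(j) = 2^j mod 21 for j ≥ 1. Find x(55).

2

Listing terms: x(1) = 2; x(2) = 4; x(3) = 8; x(4) = 16; x(5) = 11; x(6) = 1; x(7) = 2.
Since x(7) = x(1) = 2, the sequence is periodic with period 6.
(55 - 1) mod 6 = 0, so x(55) = x(1) = 2.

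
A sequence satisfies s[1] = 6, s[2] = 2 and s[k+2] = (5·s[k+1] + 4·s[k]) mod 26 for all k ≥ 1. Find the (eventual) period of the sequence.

42

s[1] = 6; s[2] = 2; s[3] = 8; s[4] = 22; s[5] = 12; s[6] = 18; s[7] = 8; s[8] = 8; s[9] = 20; s[10] = 2; s[11] = 12; s[12] = 16; s[13] = 24; s[14] = 2; s[15] = 2; s[16] = 18; s[17] = 20; s[18] = 16; s[19] = 4; s[20] = 6; s[21] = 20; s[22] = 20; s[23] = 24; s[24] = 18; s[25] = 4; s[26] = 14; s[27] = 8; s[28] = 18; s[29] = 18; s[30] = 6; s[31] = 24; s[32] = 14; s[33] = 10; s[34] = 2; s[35] = 24; s[36] = 24; s[37] = 8; s[38] = 6; s[39] = 10; s[40] = 22; s[41] = 20; s[42] = 6; s[43] = 6; s[44] = 2.
Since (s[43], s[44]) = (s[1], s[2]) = (6, 2) (two consecutive terms determine the rest), the sequence is periodic with period 42.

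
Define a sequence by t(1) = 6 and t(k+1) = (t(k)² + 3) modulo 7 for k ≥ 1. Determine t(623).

3

Listing terms: t(1) = 6,  t(2) = 4,  t(3) = 5,  t(4) = 0,  t(5) = 3,  t(6) = 5.
Since t(6) = t(3) = 5, the sequence is eventually periodic: after a pre-period of length 2 it cycles with period 3.
For k ≥ 3, t(k) depends only on (k - 3) mod 3. (623 - 3) mod 3 = 2, so t(623) = t(5) = 3.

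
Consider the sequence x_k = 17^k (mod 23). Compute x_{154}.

We have x_1 = 17, x_2 = 13, x_3 = 14, x_4 = 8, x_5 = 21, x_6 = 12, x_7 = 20, x_8 = 18, x_9 = 7, x_{10} = 4, x_{11} = 22, x_{12} = 6, x_{13} = 10, x_{14} = 9, x_{15} = 15, x_{16} = 2, x_{17} = 11, x_{18} = 3, x_{19} = 5, x_{20} = 16, x_{21} = 19, x_{22} = 1, x_{23} = 17.
The sequence repeats with period 22.
(154 - 1) mod 22 = 21, so x_{154} = x_{22} = 1.

1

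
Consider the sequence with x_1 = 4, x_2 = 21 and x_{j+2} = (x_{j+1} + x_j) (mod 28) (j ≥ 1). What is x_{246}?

5

Listing terms: x_1 = 4,  x_2 = 21,  x_3 = 25,  x_4 = 18,  x_5 = 15,  x_6 = 5,  x_7 = 20,  x_8 = 25,  x_9 = 17,  x_{10} = 14,  x_{11} = 3,  x_{12} = 17,  x_{13} = 20,  x_{14} = 9,  x_{15} = 1,  x_{16} = 10,  x_{17} = 11,  x_{18} = 21,  x_{19} = 4,  x_{20} = 25,  x_{21} = 1,  x_{22} = 26,  x_{23} = 27,  x_{24} = 25,  x_{25} = 24,  x_{26} = 21,  x_{27} = 17,  x_{28} = 10,  x_{29} = 27,  x_{30} = 9,  x_{31} = 8,  x_{32} = 17,  x_{33} = 25,  x_{34} = 14,  x_{35} = 11,  x_{36} = 25,  x_{37} = 8,  x_{38} = 5,  x_{39} = 13,  x_{40} = 18,  x_{41} = 3,  x_{42} = 21,  x_{43} = 24,  x_{44} = 17,  x_{45} = 13,  x_{46} = 2,  x_{47} = 15,  x_{48} = 17,  x_{49} = 4,  x_{50} = 21.
Since (x_{49}, x_{50}) = (x_1, x_2) = (4, 21) (two consecutive terms determine the rest), the sequence is periodic with period 48.
So x_{246} = x_{1 + ((246-1) mod 48)} = x_6 = 5.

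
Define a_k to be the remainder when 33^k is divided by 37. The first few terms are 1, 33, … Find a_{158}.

12

We have a_0 = 1,  a_1 = 33,  a_2 = 16,  a_3 = 10,  a_4 = 34,  a_5 = 12,  a_6 = 26,  a_7 = 7,  a_8 = 9,  a_9 = 1.
The sequence repeats with period 9.
So a_{158} = a_{0 + ((158-0) mod 9)} = a_5 = 12.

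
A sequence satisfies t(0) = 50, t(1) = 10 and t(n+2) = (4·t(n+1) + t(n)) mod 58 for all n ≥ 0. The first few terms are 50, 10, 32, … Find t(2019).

Listing terms: t(0) = 50; t(1) = 10; t(2) = 32; t(3) = 22; t(4) = 4; t(5) = 38; t(6) = 40; t(7) = 24; t(8) = 20; t(9) = 46; t(10) = 30; t(11) = 50; t(12) = 56; t(13) = 42; t(14) = 50; t(15) = 10.
Since (t(14), t(15)) = (t(0), t(1)) = (50, 10) (two consecutive terms determine the rest), the sequence is periodic with period 14.
(2019 - 0) mod 14 = 3, so t(2019) = t(3) = 22.

22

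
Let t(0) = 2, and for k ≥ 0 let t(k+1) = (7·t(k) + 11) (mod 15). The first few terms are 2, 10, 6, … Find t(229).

10

We have t(0) = 2, t(1) = 10, t(2) = 6, t(3) = 8, t(4) = 7, t(5) = 0, t(6) = 11, t(7) = 13, t(8) = 12, t(9) = 5, t(10) = 1, t(11) = 3, t(12) = 2.
The sequence repeats with period 12.
So t(229) = t(0 + ((229-0) mod 12)) = t(1) = 10.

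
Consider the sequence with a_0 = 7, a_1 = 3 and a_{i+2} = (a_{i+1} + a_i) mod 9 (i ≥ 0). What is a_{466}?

Computing terms: a_0 = 7,  a_1 = 3,  a_2 = 1,  a_3 = 4,  a_4 = 5,  a_5 = 0,  a_6 = 5,  a_7 = 5,  a_8 = 1,  a_9 = 6,  a_{10} = 7,  a_{11} = 4,  a_{12} = 2,  a_{13} = 6,  a_{14} = 8,  a_{15} = 5,  a_{16} = 4,  a_{17} = 0,  a_{18} = 4,  a_{19} = 4,  a_{20} = 8,  a_{21} = 3,  a_{22} = 2,  a_{23} = 5,  a_{24} = 7,  a_{25} = 3.
The sequence repeats with period 24.
So a_{466} = a_{0 + ((466-0) mod 24)} = a_{10} = 7.

7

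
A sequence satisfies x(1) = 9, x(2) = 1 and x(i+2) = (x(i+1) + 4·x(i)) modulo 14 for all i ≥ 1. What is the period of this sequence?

Computing terms: x(1) = 9; x(2) = 1; x(3) = 9; x(4) = 13; x(5) = 7; x(6) = 3; x(7) = 3; x(8) = 1; x(9) = 13; x(10) = 3; x(11) = 13; x(12) = 11; x(13) = 7; x(14) = 9; x(15) = 9; x(16) = 3; x(17) = 11; x(18) = 9; x(19) = 11; x(20) = 5; x(21) = 7; x(22) = 13; x(23) = 13; x(24) = 9; x(25) = 5; x(26) = 13; x(27) = 5; x(28) = 1; x(29) = 7; x(30) = 11; x(31) = 11; x(32) = 13; x(33) = 1; x(34) = 11; x(35) = 1; x(36) = 3; x(37) = 7; x(38) = 5; x(39) = 5; x(40) = 11; x(41) = 3; x(42) = 5; x(43) = 3; x(44) = 9; x(45) = 7; x(46) = 1; x(47) = 1; x(48) = 5; x(49) = 9; x(50) = 1.
Since (x(49), x(50)) = (x(1), x(2)) = (9, 1) (two consecutive terms determine the rest), the sequence is periodic with period 48.

48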